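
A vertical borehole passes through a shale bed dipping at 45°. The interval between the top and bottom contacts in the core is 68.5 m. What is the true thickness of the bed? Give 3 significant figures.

True thickness t = h · cos(dip) = 68.5 × cos 45°
t = 68.5 × 0.7071 = 48.437 m

48.4 m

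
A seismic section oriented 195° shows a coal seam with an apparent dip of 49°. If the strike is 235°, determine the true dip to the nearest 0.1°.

60.8°

The section is 40° from the strike.
tan δ = tan α / sin β = tan 49° / sin 40° = 1.1504 / 0.6428 = 1.7897
δ = arctan(1.7897) = 60.80°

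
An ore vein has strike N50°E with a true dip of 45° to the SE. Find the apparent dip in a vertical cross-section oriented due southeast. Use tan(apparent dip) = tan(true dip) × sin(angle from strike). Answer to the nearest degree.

The strike is N50°E and the section trends due southeast; the acute angle between them is β = 85°.
tan(apparent dip) = tan 45° · sin 85° = 0.9962
α = arctan(0.9962) = 44.89°

45°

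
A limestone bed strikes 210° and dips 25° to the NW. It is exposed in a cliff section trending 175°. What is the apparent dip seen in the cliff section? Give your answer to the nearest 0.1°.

Angle between strike (210°) and section (175°): β = 35°.
tan α = tan 25° × sin 35° = 0.4663 × 0.5736 = 0.2675
apparent dip = arctan 0.2675 = 14.97°

15.0°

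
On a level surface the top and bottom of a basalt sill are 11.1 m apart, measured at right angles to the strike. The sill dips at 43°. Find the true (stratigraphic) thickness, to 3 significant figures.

7.57 m

True thickness t = w · sin(dip) = 11.1 × sin 43°
t = 11.1 × 0.6820 = 7.570 m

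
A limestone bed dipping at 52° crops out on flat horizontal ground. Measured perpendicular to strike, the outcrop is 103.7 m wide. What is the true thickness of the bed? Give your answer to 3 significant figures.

True thickness t = w · sin(dip) = 103.7 × sin 52°
t = 103.7 × 0.7880 = 81.717 m

81.7 m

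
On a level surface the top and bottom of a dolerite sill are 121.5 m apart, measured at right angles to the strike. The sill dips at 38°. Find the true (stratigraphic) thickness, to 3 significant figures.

74.8 m

True thickness t = w · sin(dip) = 121.5 × sin 38°
t = 121.5 × 0.6157 = 74.803 m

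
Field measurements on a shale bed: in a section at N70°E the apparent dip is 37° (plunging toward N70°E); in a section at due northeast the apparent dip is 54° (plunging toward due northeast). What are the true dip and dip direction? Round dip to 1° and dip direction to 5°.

Each apparent-dip line lies in the plane. As unit vectors (x east, y north, z up), v₁ plunges 37°→N70°E and v₂ plunges 54°→due northeast.
The plane normal is n = v₁ × v₂ ∝ (0.029, 0.357, 0.198).
tan δ = √(n_x²+n_y²)/n_z = 0.358/0.198, so δ = 61.0°.
Dip direction = atan2(0.029, 0.357) = 5° (azimuth of n's horizontal projection).

true dip 61°, dip direction 005°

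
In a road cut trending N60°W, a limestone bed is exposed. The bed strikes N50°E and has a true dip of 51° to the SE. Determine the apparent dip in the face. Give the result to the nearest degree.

Angle between strike (N50°E) and section (N60°W): β = 70°.
tan α = tan 51° × sin 70° = 1.2349 × 0.9397 = 1.1604
apparent dip = arctan 1.1604 = 49.25°

49°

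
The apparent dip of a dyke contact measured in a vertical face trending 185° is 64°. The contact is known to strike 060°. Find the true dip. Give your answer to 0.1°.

68.2°

The section is 55° from the strike.
tan δ = tan α / sin β = tan 64° / sin 55° = 2.0503 / 0.8192 = 2.5030
true dip = arctan 2.5030 = 68.22°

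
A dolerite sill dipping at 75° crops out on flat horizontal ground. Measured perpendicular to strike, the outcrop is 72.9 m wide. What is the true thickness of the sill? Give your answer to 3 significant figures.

70.4 m

True thickness t = w · sin(dip) = 72.9 × sin 75°
t = 72.9 × 0.9659 = 70.416 m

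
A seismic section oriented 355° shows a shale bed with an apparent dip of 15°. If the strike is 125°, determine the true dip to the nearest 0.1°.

The section is 50° from the strike.
tan(true dip) = tan 15° / sin 50° = 0.3498
true dip = arctan 0.3498 = 19.28°

19.3°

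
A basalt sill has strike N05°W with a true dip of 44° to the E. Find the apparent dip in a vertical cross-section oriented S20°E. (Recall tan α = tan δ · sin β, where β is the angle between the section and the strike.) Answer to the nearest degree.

14°

The strike is N05°W and the section trends S20°E; the acute angle between them is β = 15°.
tan α = tan 44° × sin 15° = 0.9657 × 0.2588 = 0.2499
apparent dip = arctan 0.2499 = 14.03°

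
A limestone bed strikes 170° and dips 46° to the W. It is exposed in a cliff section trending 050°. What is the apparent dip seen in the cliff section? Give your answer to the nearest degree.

42°

The section lies 60° from the strike.
tan(apparent dip) = tan 46° · sin 60° = 0.8968
apparent dip = arctan 0.8968 = 41.89°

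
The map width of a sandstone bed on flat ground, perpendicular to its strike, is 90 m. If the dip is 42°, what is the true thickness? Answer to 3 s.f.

True thickness t = w · sin(dip) = 90 × sin 42°
t = 90 × 0.6691 = 60.222 m

60.2 m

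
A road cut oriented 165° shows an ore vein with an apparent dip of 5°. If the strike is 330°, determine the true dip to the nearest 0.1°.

18.7°

The section is 15° from the strike.
tan δ = tan α / sin β = tan 5° / sin 15° = 0.0875 / 0.2588 = 0.3380
true dip = arctan 0.3380 = 18.68°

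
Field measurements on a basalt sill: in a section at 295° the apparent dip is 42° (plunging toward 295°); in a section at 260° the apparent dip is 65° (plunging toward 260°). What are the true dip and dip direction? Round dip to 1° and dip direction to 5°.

Each apparent-dip line lies in the plane. As unit vectors (x east, y north, z up), v₁ plunges 42°→295° and v₂ plunges 65°→260°.
Cross product v₁ × v₂ gives the pole to the plane: n ∝ (-0.334, -0.332, 0.180).
tan δ = √(n_x²+n_y²)/n_z = 0.471/0.180, so δ = 69.1°.
The horizontal component of n points toward azimuth atan2(n_x, n_y) = 225°, the dip direction.

true dip 69°, dip direction 225°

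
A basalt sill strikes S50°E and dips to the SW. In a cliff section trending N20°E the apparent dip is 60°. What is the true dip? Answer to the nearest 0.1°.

β = acute angle between strike S50°E and section N20°E = 70°.
tan δ = tan α / sin β = tan 60° / sin 70° = 1.7321 / 0.9397 = 1.8432
true dip = arctan 1.8432 = 61.52°

61.5°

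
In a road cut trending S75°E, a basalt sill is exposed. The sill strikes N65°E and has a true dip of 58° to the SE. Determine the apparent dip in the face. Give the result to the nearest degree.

The section lies 40° from the strike.
tan α = tan 58° × sin 40° = 1.6003 × 0.6428 = 1.0287
α = arctan(1.0287) = 45.81°

46°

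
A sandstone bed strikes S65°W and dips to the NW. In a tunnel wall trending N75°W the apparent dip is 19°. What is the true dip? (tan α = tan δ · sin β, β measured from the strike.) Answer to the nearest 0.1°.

28.2°

The section is 40° from the strike.
tan δ = tan α / sin β = tan 19° / sin 40° = 0.3443 / 0.6428 = 0.5357
δ = arctan(0.5357) = 28.18°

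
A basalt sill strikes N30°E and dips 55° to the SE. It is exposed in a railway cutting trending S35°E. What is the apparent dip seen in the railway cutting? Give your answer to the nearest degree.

The strike is N30°E and the section trends S35°E; the acute angle between them is β = 65°.
tan α = tan 55° × sin 65° = 1.4281 × 0.9063 = 1.2943
α = arctan(1.2943) = 52.31°

52°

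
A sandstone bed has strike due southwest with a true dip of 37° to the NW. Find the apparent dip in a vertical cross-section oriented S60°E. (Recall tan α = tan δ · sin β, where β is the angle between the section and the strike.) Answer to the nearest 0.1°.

36.1°

The section lies 75° from the strike.
tan α = tan 37° × sin 75° = 0.7536 × 0.9659 = 0.7279
apparent dip = arctan 0.7279 = 36.05°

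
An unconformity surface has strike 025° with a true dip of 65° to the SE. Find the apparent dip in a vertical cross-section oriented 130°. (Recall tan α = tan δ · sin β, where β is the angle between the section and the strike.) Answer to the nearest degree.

The section lies 75° from the strike.
tan α = tan 65° × sin 75° = 2.1445 × 0.9659 = 2.0714
apparent dip = arctan 2.0714 = 64.23°

64°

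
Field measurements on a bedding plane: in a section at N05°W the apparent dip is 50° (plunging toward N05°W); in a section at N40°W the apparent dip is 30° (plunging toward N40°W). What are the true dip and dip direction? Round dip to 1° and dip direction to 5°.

Represent each trace as a vector plunging at its apparent dip toward its trend (east-north-up frame): v₁ = (-0.056, 0.640, -0.766), v₂ = (-0.557, 0.663, -0.500).
The plane normal is n = v₁ × v₂ ∝ (0.188, 0.398, 0.319).
tan δ = √(n_x²+n_y²)/n_z = 0.441/0.319, so δ = 54.1°.
Dip direction = atan2(0.188, 0.398) = 25° (azimuth of n's horizontal projection).

true dip 54°, dip direction 025°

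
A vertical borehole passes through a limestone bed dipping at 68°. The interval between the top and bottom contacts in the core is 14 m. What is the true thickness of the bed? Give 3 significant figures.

5.24 m

True thickness t = h · cos(dip) = 14 × cos 68°
t = 14 × 0.3746 = 5.244 m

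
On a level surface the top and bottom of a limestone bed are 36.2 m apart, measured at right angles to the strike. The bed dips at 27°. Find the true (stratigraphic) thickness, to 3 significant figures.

16.4 m

True thickness t = w · sin(dip) = 36.2 × sin 27°
t = 36.2 × 0.4540 = 16.434 m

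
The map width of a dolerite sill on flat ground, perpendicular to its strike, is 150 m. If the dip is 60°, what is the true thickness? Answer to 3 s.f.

130 m

True thickness t = w · sin(dip) = 150 × sin 60°
t = 150 × 0.8660 = 129.904 m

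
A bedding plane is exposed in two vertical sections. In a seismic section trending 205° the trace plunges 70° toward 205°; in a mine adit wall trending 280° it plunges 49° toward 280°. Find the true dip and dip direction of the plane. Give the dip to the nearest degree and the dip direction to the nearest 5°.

true dip 70°, dip direction 215°

Represent each trace as a vector plunging at its apparent dip toward its trend (east-north-up frame): v₁ = (-0.145, -0.310, -0.940), v₂ = (-0.646, 0.114, -0.755).
n = v₁ × v₂ = (-0.341, -0.498, 0.217) (taken with n_z > 0).
Dip δ = arctan(|n_h|/n_z) = arctan(0.604/0.217) = 70.2°.
The horizontal component of n points toward azimuth atan2(n_x, n_y) = 214°, the dip direction.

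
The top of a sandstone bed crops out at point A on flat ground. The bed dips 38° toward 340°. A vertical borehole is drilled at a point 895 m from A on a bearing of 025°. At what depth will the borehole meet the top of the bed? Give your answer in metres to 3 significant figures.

494 m

The hole lies 45° from the dip direction, so the down-dip offset is 895 × cos 45° = 632.86 m.
Depth = down-dip offset × tan(dip) = 632.86 × tan 38° = 632.86 × 0.7813
Depth = 494.44 m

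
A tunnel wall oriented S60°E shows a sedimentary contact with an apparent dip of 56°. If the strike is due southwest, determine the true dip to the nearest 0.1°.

56.9°

β = acute angle between strike due southwest and section S60°E = 75°.
tan(true dip) = tan 56° / sin 75° = 1.5349
δ = arctan(1.5349) = 56.91°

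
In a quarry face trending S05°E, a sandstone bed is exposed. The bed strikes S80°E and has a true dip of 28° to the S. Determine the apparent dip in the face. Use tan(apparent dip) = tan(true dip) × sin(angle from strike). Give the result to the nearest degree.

The section lies 75° from the strike.
tan(apparent dip) = tan 28° · sin 75° = 0.5136
apparent dip = arctan 0.5136 = 27.18°

27°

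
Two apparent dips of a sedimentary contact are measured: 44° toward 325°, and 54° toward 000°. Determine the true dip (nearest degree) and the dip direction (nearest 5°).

true dip 55°, dip direction 010°

Each apparent-dip line lies in the plane. As unit vectors (x east, y north, z up), v₁ plunges 44°→325° and v₂ plunges 54°→000°.
Cross product v₁ × v₂ gives the pole to the plane: n ∝ (0.068, 0.334, 0.243).
tan δ = √(n_x²+n_y²)/n_z = 0.341/0.243, so δ = 54.6°.
Dip direction = azimuth of (n_x, n_y) = atan2(0.068, 0.334) = 12°.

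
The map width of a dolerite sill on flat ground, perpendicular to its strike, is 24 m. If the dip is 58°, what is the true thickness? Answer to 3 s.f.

20.4 m

True thickness t = w · sin(dip) = 24 × sin 58°
t = 24 × 0.8480 = 20.353 m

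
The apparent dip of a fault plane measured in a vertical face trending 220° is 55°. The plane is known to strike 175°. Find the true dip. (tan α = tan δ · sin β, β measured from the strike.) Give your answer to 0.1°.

β = acute angle between strike 175° and section 220° = 45°.
tan δ = tan α / sin β = tan 55° / sin 45° = 1.4281 / 0.7071 = 2.0197
true dip = arctan 2.0197 = 63.66°

63.7°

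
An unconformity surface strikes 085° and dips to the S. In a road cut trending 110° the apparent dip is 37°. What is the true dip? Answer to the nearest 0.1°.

60.7°

β = acute angle between strike 085° and section 110° = 25°.
tan δ = tan α / sin β = tan 37° / sin 25° = 0.7536 / 0.4226 = 1.7831
δ = arctan(1.7831) = 60.71°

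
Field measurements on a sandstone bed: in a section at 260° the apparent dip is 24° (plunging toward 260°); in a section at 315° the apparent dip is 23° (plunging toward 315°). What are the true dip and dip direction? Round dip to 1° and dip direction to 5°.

The two traces are lines in the plane: v₁ = (sin 260°·cos 24°, cos 260°·cos 24°, −sin 24°), v₂ = (sin 315°·cos 23°, cos 315°·cos 23°, −sin 23°).
Cross product v₁ × v₂ gives the pole to the plane: n ∝ (-0.327, 0.087, 0.689).
Dip δ = arctan(|n_h|/n_z) = arctan(0.338/0.689) = 26.1°.
Dip direction = atan2(-0.327, 0.087) = 285° (azimuth of n's horizontal projection).

true dip 26°, dip direction 285°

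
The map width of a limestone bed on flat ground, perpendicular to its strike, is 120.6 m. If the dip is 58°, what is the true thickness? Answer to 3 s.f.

102 m

True thickness t = w · sin(dip) = 120.6 × sin 58°
t = 120.6 × 0.8480 = 102.275 m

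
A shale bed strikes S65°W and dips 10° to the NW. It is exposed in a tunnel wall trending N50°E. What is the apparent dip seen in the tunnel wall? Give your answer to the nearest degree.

3°

The strike is S65°W and the section trends N50°E; the acute angle between them is β = 15°.
tan α = tan 10° × sin 15° = 0.1763 × 0.2588 = 0.0456
apparent dip = arctan 0.0456 = 2.61°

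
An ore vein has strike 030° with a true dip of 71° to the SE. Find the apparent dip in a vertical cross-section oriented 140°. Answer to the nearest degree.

70°

Angle between strike (030°) and section (140°): β = 70°.
tan α = tan 71° × sin 70° = 2.9042 × 0.9397 = 2.7291
α = arctan(2.7291) = 69.88°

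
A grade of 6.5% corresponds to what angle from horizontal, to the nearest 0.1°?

tan θ = 6.5/100 = 0.0650
θ = arctan(0.0650) = 3.72°

3.7°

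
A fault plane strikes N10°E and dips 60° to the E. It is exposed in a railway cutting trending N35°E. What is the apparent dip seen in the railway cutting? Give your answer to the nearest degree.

The section lies 25° from the strike.
tan α = tan 60° × sin 25° = 1.7321 × 0.4226 = 0.7320
α = arctan(0.7320) = 36.20°

36°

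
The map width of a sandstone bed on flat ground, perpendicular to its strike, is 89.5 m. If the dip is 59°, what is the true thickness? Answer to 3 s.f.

76.7 m

True thickness t = w · sin(dip) = 89.5 × sin 59°
t = 89.5 × 0.8572 = 76.716 m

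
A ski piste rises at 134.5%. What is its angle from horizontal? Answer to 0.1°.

53.4°

tan θ = 134.5/100 = 1.3450
θ = arctan(1.3450) = 53.37°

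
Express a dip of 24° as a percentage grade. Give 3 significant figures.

44.5%

grade % = 100 × tan 24° = 100 × 0.4452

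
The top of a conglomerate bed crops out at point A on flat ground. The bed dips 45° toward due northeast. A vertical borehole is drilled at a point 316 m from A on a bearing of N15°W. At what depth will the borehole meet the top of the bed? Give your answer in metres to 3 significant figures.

158 m

The hole lies 60° from the dip direction, so the down-dip offset is 316 × cos 60° = 158.00 m.
Depth = down-dip offset × tan(dip) = 158.00 × tan 45° = 158.00 × 1.0000
Depth = 158.00 m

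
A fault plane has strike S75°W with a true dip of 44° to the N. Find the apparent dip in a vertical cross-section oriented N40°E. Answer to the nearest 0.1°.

29.0°

Angle between strike (S75°W) and section (N40°E): β = 35°.
tan(apparent dip) = tan 44° · sin 35° = 0.5539
apparent dip = arctan 0.5539 = 28.98°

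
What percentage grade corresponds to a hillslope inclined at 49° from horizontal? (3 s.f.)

115%

grade % = 100 × tan 49° = 100 × 1.1504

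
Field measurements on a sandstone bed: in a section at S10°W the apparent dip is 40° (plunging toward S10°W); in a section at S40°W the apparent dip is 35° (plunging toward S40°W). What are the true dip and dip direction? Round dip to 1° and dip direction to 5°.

true dip 40°, dip direction 185°

Each apparent-dip line lies in the plane. As unit vectors (x east, y north, z up), v₁ plunges 40°→S10°W and v₂ plunges 35°→S40°W.
n = v₁ × v₂ = (-0.029, -0.262, 0.314) (taken with n_z > 0).
tan δ = √(n_x²+n_y²)/n_z = 0.264/0.314, so δ = 40.1°.
Dip direction = atan2(-0.029, -0.262) = 186° (azimuth of n's horizontal projection).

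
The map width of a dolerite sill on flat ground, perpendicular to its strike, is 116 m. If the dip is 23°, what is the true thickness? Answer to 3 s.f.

45.3 m

True thickness t = w · sin(dip) = 116 × sin 23°
t = 116 × 0.3907 = 45.325 m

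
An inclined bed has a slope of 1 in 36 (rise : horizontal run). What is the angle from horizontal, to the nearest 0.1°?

tan θ = 1/36 = 0.0278
θ = arctan(0.0278) = 1.59°

1.6°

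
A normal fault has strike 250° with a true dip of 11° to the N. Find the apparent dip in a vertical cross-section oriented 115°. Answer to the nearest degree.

8°

Angle between strike (250°) and section (115°): β = 45°.
tan α = tan 11° × sin 45° = 0.1944 × 0.7071 = 0.1374
apparent dip = arctan 0.1374 = 7.83°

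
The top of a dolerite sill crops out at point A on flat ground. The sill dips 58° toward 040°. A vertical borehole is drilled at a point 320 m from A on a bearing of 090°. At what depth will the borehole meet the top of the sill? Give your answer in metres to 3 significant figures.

The hole lies 50° from the dip direction, so the down-dip offset is 320 × cos 50° = 205.69 m.
Depth = down-dip offset × tan(dip) = 205.69 × tan 58° = 205.69 × 1.6003
Depth = 329.18 m

329 m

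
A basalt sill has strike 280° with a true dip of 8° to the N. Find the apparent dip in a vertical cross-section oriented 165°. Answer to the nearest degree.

7°

Angle between strike (280°) and section (165°): β = 65°.
tan(apparent dip) = tan 8° · sin 65° = 0.1274
α = arctan(0.1274) = 7.26°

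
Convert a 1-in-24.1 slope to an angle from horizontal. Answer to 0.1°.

tan θ = 1/24.1 = 0.0415
θ = arctan(0.0415) = 2.38°

2.4°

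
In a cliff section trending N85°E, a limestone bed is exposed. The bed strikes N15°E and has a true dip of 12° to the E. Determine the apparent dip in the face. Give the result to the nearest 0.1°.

11.3°

Angle between strike (N15°E) and section (N85°E): β = 70°.
tan(apparent dip) = tan 12° · sin 70° = 0.1997
α = arctan(0.1997) = 11.30°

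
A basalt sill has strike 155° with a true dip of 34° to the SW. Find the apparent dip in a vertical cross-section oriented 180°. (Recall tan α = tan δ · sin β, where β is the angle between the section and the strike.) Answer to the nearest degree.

The section lies 25° from the strike.
tan α = tan 34° × sin 25° = 0.6745 × 0.4226 = 0.2851
α = arctan(0.2851) = 15.91°

16°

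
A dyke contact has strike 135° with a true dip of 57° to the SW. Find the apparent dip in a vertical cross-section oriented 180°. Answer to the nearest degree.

47°

Angle between strike (135°) and section (180°): β = 45°.
tan(apparent dip) = tan 57° · sin 45° = 1.0888
α = arctan(1.0888) = 47.44°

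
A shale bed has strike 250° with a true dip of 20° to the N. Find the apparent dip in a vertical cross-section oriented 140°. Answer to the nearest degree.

19°

The strike is 250° and the section trends 140°; the acute angle between them is β = 70°.
tan α = tan 20° × sin 70° = 0.3640 × 0.9397 = 0.3420
α = arctan(0.3420) = 18.88°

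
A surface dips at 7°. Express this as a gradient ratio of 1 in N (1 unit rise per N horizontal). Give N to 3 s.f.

1 in 8.14

1 : N means tan θ = 1/N, so N = 1/tan 7° = 1/0.1228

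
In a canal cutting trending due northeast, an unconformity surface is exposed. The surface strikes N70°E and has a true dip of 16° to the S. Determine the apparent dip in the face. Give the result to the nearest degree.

The section lies 25° from the strike.
tan α = tan 16° × sin 25° = 0.2867 × 0.4226 = 0.1212
apparent dip = arctan 0.1212 = 6.91°

7°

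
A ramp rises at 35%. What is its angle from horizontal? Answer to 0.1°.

tan θ = 35/100 = 0.3500
θ = arctan(0.3500) = 19.29°

19.3°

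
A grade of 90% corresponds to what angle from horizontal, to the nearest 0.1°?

tan θ = 90/100 = 0.9000
θ = arctan(0.9000) = 41.99°

42.0°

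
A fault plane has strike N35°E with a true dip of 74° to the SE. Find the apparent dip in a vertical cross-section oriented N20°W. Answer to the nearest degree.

71°

The strike is N35°E and the section trends N20°W; the acute angle between them is β = 55°.
tan(apparent dip) = tan 74° · sin 55° = 2.8567
α = arctan(2.8567) = 70.71°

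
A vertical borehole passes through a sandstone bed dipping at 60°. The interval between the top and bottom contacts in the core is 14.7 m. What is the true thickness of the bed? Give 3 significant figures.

True thickness t = h · cos(dip) = 14.7 × cos 60°
t = 14.7 × 0.5000 = 7.350 m

7.35 m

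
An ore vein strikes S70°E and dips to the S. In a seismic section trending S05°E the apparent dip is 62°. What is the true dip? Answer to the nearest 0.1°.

64.3°

β = acute angle between strike S70°E and section S05°E = 65°.
tan(true dip) = tan 62° / sin 65° = 2.0752
δ = arctan(2.0752) = 64.27°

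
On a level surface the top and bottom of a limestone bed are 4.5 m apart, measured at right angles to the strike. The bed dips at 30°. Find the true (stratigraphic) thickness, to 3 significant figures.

2.25 m

True thickness t = w · sin(dip) = 4.5 × sin 30°
t = 4.5 × 0.5000 = 2.250 m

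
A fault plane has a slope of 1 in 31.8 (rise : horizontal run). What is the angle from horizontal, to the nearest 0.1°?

1.8°

tan θ = 1/31.8 = 0.0314
θ = arctan(0.0314) = 1.80°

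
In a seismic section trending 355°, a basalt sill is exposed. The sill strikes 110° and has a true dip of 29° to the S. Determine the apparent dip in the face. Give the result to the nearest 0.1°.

The section lies 65° from the strike.
tan α = tan 29° × sin 65° = 0.5543 × 0.9063 = 0.5024
α = arctan(0.5024) = 26.67°

26.7°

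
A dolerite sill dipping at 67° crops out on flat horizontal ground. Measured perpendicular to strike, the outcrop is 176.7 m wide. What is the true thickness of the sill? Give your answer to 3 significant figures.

True thickness t = w · sin(dip) = 176.7 × sin 67°
t = 176.7 × 0.9205 = 162.653 m

163 m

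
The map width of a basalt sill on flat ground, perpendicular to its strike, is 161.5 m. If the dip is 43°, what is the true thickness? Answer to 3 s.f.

True thickness t = w · sin(dip) = 161.5 × sin 43°
t = 161.5 × 0.6820 = 110.143 m

110 m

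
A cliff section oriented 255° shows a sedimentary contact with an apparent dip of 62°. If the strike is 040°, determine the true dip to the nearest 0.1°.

73.0°

The section is 35° from the strike.
tan δ = tan α / sin β = tan 62° / sin 35° = 1.8807 / 0.5736 = 3.2789
true dip = arctan 3.2789 = 73.04°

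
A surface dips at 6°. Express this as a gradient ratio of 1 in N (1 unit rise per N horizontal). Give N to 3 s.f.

1 : N means tan θ = 1/N, so N = 1/tan 6° = 1/0.1051

1 in 9.51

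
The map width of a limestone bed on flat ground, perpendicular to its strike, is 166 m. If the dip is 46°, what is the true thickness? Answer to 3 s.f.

True thickness t = w · sin(dip) = 166 × sin 46°
t = 166 × 0.7193 = 119.410 m

119 m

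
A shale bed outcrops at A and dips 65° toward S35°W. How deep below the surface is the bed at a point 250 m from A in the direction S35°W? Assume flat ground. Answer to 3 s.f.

536 m

The hole is directly down-dip from the outcrop, so the down-dip offset is 250 m.
Depth = down-dip offset × tan(dip) = 250.00 × tan 65° = 250.00 × 2.1445
Depth = 536.13 m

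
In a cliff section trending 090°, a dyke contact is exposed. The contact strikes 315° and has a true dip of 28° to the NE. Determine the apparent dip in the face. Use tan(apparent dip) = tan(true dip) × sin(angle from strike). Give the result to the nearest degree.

21°

The section lies 45° from the strike.
tan α = tan 28° × sin 45° = 0.5317 × 0.7071 = 0.3760
α = arctan(0.3760) = 20.61°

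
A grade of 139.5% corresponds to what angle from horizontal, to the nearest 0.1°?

tan θ = 139.5/100 = 1.3950
θ = arctan(1.3950) = 54.37°

54.4°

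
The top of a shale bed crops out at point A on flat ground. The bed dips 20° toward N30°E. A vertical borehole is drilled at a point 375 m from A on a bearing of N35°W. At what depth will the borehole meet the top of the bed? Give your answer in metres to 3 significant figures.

57.7 m

The hole lies 65° from the dip direction, so the down-dip offset is 375 × cos 65° = 158.48 m.
Depth = down-dip offset × tan(dip) = 158.48 × tan 20° = 158.48 × 0.3640
Depth = 57.68 m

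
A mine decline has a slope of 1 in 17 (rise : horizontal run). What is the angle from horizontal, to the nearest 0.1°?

tan θ = 1/17 = 0.0588
θ = arctan(0.0588) = 3.37°

3.4°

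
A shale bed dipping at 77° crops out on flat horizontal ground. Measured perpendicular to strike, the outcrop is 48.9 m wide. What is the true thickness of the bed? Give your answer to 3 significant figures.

47.6 m

True thickness t = w · sin(dip) = 48.9 × sin 77°
t = 48.9 × 0.9744 = 47.647 m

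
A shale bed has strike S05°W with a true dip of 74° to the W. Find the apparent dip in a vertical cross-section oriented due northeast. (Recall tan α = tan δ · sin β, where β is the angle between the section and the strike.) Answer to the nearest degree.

The strike is S05°W and the section trends due northeast; the acute angle between them is β = 40°.
tan α = tan 74° × sin 40° = 3.4874 × 0.6428 = 2.2417
α = arctan(2.2417) = 65.96°

66°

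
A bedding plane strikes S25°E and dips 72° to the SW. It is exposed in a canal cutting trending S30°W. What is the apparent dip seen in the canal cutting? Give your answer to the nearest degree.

68°

Angle between strike (S25°E) and section (S30°W): β = 55°.
tan(apparent dip) = tan 72° · sin 55° = 2.5211
α = arctan(2.5211) = 68.36°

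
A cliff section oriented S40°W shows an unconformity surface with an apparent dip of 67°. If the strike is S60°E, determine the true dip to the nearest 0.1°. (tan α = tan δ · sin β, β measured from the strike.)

67.3°

The section is 80° from the strike.
tan(true dip) = tan 67° / sin 80° = 2.3922
δ = arctan(2.3922) = 67.31°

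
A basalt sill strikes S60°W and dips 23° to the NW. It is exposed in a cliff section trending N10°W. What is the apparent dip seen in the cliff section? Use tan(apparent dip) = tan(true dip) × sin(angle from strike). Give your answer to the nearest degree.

22°

Angle between strike (S60°W) and section (N10°W): β = 70°.
tan α = tan 23° × sin 70° = 0.4245 × 0.9397 = 0.3989
α = arctan(0.3989) = 21.75°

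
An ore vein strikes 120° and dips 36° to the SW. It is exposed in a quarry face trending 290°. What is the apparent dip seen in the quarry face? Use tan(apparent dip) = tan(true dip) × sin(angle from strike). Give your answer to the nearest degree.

7°

The strike is 120° and the section trends 290°; the acute angle between them is β = 10°.
tan α = tan 36° × sin 10° = 0.7265 × 0.1736 = 0.1262
α = arctan(0.1262) = 7.19°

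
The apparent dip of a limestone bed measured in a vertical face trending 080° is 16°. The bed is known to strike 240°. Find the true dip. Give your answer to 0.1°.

The section is 20° from the strike.
tan δ = tan α / sin β = tan 16° / sin 20° = 0.2867 / 0.3420 = 0.8384
δ = arctan(0.8384) = 39.98°

40.0°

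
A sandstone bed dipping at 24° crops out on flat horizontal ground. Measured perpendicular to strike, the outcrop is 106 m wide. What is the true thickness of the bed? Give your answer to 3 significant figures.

True thickness t = w · sin(dip) = 106 × sin 24°
t = 106 × 0.4067 = 43.114 m

43.1 m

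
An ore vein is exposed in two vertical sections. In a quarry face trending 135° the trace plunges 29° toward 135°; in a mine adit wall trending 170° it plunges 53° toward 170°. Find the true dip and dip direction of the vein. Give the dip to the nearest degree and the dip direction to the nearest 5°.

Represent each trace as a vector plunging at its apparent dip toward its trend (east-north-up frame): v₁ = (0.618, -0.618, -0.485), v₂ = (0.105, -0.593, -0.799).
Cross product v₁ × v₂ gives the pole to the plane: n ∝ (-0.207, -0.443, 0.302).
True dip = arccos(n_z / |n|) = arccos(0.5253) = 58.3°.
Dip direction = azimuth of (n_x, n_y) = atan2(-0.207, -0.443) = 205°.

true dip 58°, dip direction 205°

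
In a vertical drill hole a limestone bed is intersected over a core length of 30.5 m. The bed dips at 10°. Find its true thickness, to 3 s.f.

30.0 m

True thickness t = h · cos(dip) = 30.5 × cos 10°
t = 30.5 × 0.9848 = 30.037 m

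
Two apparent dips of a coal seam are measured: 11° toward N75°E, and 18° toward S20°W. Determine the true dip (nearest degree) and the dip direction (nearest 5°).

true dip 30°, dip direction 145°

The two traces are lines in the plane: v₁ = (sin 75°·cos 11°, cos 75°·cos 11°, −sin 11°), v₂ = (sin 200°·cos 18°, cos 200°·cos 18°, −sin 18°).
The plane normal is n = v₁ × v₂ ∝ (0.249, -0.355, 0.765).
True dip = arccos(n_z / |n|) = arccos(0.8699) = 29.6°.
The horizontal component of n points toward azimuth atan2(n_x, n_y) = 145°, the dip direction.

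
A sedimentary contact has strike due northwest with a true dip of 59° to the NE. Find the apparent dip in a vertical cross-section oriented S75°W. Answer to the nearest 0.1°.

55.2°

The section lies 60° from the strike.
tan(apparent dip) = tan 59° · sin 60° = 1.4413
apparent dip = arctan 1.4413 = 55.25°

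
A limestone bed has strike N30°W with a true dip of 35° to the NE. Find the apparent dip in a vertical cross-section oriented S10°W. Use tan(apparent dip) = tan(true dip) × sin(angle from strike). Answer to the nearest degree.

24°

The section lies 40° from the strike.
tan α = tan 35° × sin 40° = 0.7002 × 0.6428 = 0.4501
α = arctan(0.4501) = 24.23°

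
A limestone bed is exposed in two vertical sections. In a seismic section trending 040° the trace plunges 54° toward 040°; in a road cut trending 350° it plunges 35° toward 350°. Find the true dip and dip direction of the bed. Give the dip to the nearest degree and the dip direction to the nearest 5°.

true dip 54°, dip direction 050°

The two traces are lines in the plane: v₁ = (sin 40°·cos 54°, cos 40°·cos 54°, −sin 54°), v₂ = (sin 350°·cos 35°, cos 350°·cos 35°, −sin 35°).
Cross product v₁ × v₂ gives the pole to the plane: n ∝ (0.394, 0.332, 0.369).
tan δ = √(n_x²+n_y²)/n_z = 0.515/0.369, so δ = 54.4°.
Dip direction = azimuth of (n_x, n_y) = atan2(0.394, 0.332) = 50°.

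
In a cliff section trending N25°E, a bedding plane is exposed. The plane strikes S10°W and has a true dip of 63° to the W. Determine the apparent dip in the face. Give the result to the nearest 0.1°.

The section lies 15° from the strike.
tan α = tan 63° × sin 15° = 1.9626 × 0.2588 = 0.5080
α = arctan(0.5080) = 26.93°

26.9°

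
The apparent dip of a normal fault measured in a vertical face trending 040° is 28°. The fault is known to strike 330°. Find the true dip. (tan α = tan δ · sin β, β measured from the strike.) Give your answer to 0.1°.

29.5°

The section is 70° from the strike.
tan δ = tan α / sin β = tan 28° / sin 70° = 0.5317 / 0.9397 = 0.5658
δ = arctan(0.5658) = 29.50°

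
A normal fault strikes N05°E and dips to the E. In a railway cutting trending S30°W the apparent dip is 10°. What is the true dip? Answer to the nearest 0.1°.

The section is 25° from the strike.
tan δ = tan α / sin β = tan 10° / sin 25° = 0.1763 / 0.4226 = 0.4172
true dip = arctan 0.4172 = 22.65°

22.6°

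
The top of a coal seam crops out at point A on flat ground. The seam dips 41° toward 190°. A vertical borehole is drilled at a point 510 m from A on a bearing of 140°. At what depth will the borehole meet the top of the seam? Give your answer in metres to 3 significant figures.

285 m

The hole lies 50° from the dip direction, so the down-dip offset is 510 × cos 50° = 327.82 m.
Depth = down-dip offset × tan(dip) = 327.82 × tan 41° = 327.82 × 0.8693
Depth = 284.97 m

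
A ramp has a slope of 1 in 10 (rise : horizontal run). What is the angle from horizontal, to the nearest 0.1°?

tan θ = 1/10 = 0.1000
θ = arctan(0.1000) = 5.71°

5.7°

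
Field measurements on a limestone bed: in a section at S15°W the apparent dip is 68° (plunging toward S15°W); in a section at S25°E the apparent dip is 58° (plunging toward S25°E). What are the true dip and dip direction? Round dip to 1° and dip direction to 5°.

true dip 68°, dip direction 205°

Represent each trace as a vector plunging at its apparent dip toward its trend (east-north-up frame): v₁ = (-0.097, -0.362, -0.927), v₂ = (0.224, -0.480, -0.848).
The plane normal is n = v₁ × v₂ ∝ (-0.138, -0.290, 0.128).
tan δ = √(n_x²+n_y²)/n_z = 0.321/0.128, so δ = 68.3°.
The horizontal component of n points toward azimuth atan2(n_x, n_y) = 206°, the dip direction.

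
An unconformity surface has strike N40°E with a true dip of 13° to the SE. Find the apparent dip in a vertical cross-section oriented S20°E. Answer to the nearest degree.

The strike is N40°E and the section trends S20°E; the acute angle between them is β = 60°.
tan α = tan 13° × sin 60° = 0.2309 × 0.8660 = 0.1999
apparent dip = arctan 0.1999 = 11.31°

11°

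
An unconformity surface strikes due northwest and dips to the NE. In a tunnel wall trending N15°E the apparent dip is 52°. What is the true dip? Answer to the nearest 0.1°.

β = acute angle between strike due northwest and section N15°E = 60°.
tan δ = tan α / sin β = tan 52° / sin 60° = 1.2799 / 0.8660 = 1.4779
true dip = arctan 1.4779 = 55.92°

55.9°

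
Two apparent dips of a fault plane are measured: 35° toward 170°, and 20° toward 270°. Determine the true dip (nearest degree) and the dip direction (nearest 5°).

true dip 41°, dip direction 205°

The two traces are lines in the plane: v₁ = (sin 170°·cos 35°, cos 170°·cos 35°, −sin 35°), v₂ = (sin 270°·cos 20°, cos 270°·cos 20°, −sin 20°).
Cross product v₁ × v₂ gives the pole to the plane: n ∝ (-0.276, -0.588, 0.758).
True dip = arccos(n_z / |n|) = arccos(0.7595) = 40.6°.
The horizontal component of n points toward azimuth atan2(n_x, n_y) = 205°, the dip direction.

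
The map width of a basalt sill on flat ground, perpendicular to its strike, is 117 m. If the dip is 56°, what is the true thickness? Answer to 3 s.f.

97.0 m

True thickness t = w · sin(dip) = 117 × sin 56°
t = 117 × 0.8290 = 96.997 m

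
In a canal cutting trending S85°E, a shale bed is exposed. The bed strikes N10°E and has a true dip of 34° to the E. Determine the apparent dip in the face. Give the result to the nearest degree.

34°

Angle between strike (N10°E) and section (S85°E): β = 85°.
tan α = tan 34° × sin 85° = 0.6745 × 0.9962 = 0.6719
α = arctan(0.6719) = 33.90°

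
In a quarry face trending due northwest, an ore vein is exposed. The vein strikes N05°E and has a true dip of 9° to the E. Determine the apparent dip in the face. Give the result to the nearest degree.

7°

Angle between strike (N05°E) and section (due northwest): β = 50°.
tan α = tan 9° × sin 50° = 0.1584 × 0.7660 = 0.1213
α = arctan(0.1213) = 6.92°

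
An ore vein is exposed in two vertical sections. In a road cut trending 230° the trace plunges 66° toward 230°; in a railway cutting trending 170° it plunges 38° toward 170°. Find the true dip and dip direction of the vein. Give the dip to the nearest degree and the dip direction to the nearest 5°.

true dip 66°, dip direction 240°

Represent each trace as a vector plunging at its apparent dip toward its trend (east-north-up frame): v₁ = (-0.312, -0.261, -0.914), v₂ = (0.137, -0.776, -0.616).
Cross product v₁ × v₂ gives the pole to the plane: n ∝ (-0.548, -0.317, 0.278).
True dip = arccos(n_z / |n|) = arccos(0.4016) = 66.3°.
Dip direction = azimuth of (n_x, n_y) = atan2(-0.548, -0.317) = 240°.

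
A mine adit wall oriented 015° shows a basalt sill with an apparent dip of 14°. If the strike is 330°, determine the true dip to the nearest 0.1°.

19.4°

The section is 45° from the strike.
tan δ = tan α / sin β = tan 14° / sin 45° = 0.2493 / 0.7071 = 0.3526
true dip = arctan 0.3526 = 19.42°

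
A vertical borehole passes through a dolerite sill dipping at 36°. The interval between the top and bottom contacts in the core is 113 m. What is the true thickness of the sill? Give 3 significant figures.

True thickness t = h · cos(dip) = 113 × cos 36°
t = 113 × 0.8090 = 91.419 m

91.4 m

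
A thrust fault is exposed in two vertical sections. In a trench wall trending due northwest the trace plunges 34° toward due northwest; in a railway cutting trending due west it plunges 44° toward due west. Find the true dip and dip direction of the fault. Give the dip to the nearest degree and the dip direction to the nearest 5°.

The two traces are lines in the plane: v₁ = (sin 315°·cos 34°, cos 315°·cos 34°, −sin 34°), v₂ = (sin 270°·cos 44°, cos 270°·cos 44°, −sin 44°).
The plane normal is n = v₁ × v₂ ∝ (-0.407, -0.005, 0.422).
True dip = arccos(n_z / |n|) = arccos(0.7193) = 44.0°.
Dip direction = azimuth of (n_x, n_y) = atan2(-0.407, -0.005) = 269°.

true dip 44°, dip direction 270°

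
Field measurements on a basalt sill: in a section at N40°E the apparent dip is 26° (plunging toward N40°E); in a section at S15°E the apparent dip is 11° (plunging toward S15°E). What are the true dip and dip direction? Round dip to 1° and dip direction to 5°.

Represent each trace as a vector plunging at its apparent dip toward its trend (east-north-up frame): v₁ = (0.578, 0.689, -0.438), v₂ = (0.254, -0.948, -0.191).
The plane normal is n = v₁ × v₂ ∝ (0.547, 0.001, 0.723).
tan δ = √(n_x²+n_y²)/n_z = 0.547/0.723, so δ = 37.1°.
Dip direction = azimuth of (n_x, n_y) = atan2(0.547, 0.001) = 90°.

true dip 37°, dip direction 090°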